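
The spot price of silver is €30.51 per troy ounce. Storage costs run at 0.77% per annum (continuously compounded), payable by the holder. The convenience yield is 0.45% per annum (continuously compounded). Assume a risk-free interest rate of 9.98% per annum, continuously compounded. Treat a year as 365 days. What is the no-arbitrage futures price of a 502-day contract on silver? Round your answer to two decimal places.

€35.15 per troy ounce

Net carry = r + u − y = 0.0998 + 0.0077 − 0.0045 = 0.1030
F = S·e^((r+u−y)T) = 30.51 · e^(0.1030 × 502/365) = 30.51 · e^0.141660
= 30.51 × 1.152185 = €35.15 per troy ounce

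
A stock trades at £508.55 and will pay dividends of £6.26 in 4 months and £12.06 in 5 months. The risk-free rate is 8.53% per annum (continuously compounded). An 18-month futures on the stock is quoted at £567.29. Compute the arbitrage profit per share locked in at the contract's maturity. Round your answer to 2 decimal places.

PV(dividends) I = 6.26·e^(−0.0853·4/12) + 12.06·e^(−0.0853·5/12) = 17.7234
Fair futures F* = (S − I)·e^(rT) = (508.55 − 17.7234)·e^0.127950 = 490.8266 × 1.136496 = 557.8225
Market £567.29 > fair 557.8225: forward overpriced → cash-and-carry (borrow at r, buy the stock and collect the dividends, short the forward).
Profit at T = |F_mkt − F*| = |567.29 − 557.8225| = £9.47 per share

£9.47 per share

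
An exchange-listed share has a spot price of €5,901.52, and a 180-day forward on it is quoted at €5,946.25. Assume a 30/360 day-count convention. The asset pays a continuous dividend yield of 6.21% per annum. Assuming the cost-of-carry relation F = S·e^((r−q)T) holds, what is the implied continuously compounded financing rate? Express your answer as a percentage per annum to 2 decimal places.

From F = S·e^((r−q)T): (r − q) = ln(F/S)/T
ln(5946.25/5901.52) = ln(1.007579) = 0.007550
(r − q) = 0.007550 / (180/360) = 0.015100
r = ln(F/S)/T + q = 0.015100 + 0.0621 = 0.077200
r = 7.72%

7.72%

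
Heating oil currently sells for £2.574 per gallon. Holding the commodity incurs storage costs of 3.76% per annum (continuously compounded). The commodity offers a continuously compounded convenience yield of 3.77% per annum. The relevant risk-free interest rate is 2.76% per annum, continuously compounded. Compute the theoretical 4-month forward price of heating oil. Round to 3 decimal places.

Net carry = r + u − y = 0.0276 + 0.0376 − 0.0377 = 0.0275
F = S·e^((r+u−y)T) = 2.574 · e^(0.0275 × 4/12) = 2.574 · e^0.009167
= 2.574 × 1.009209 = £2.598 per gallon

£2.598 per gallon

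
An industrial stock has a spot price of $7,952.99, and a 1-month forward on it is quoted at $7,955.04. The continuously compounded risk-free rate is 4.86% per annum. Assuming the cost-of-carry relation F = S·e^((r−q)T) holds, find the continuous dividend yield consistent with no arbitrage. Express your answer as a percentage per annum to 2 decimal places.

From F = S·e^((r−q)T): (r − q) = ln(F/S)/T
ln(7955.04/7952.99) = ln(1.000258) = 0.000258
(r − q) = 0.000258 / (1/12) = 0.003096
q = r − ln(F/S)/T = 0.0486 − 0.003096 = 0.045504
q = 4.55%

4.55%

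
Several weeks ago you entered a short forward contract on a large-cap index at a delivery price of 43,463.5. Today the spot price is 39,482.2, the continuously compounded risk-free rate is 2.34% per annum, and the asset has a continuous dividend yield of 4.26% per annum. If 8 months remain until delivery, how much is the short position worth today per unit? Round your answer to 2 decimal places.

Current fair forward for the remaining 8 months: F = S·e^((r − q)·T), (r − q) = 0.0234 − 0.0426 = -0.0192
F = 39482.2 · e^(-0.0192 × 8/12) = 39482.2 × 0.98728157 = 38980.0484
Value of long forward = (F − K)·e^(−rT) = (38980.0484 − 43463.5) · e^(−0.0234·8/12)
= -4483.4516 × 0.98452105 = -4414.05
Short position value = −(long value) = 4414.05

4414.05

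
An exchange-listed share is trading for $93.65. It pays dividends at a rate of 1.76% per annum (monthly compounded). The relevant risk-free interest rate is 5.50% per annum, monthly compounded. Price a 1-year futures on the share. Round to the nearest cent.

F = S · (1+r/12)^(12T) / (1+q/12)^(12T)
= 93.65 × 1.056408 / 1.017743 = 93.65 × 1.037991
F = $97.21

$97.21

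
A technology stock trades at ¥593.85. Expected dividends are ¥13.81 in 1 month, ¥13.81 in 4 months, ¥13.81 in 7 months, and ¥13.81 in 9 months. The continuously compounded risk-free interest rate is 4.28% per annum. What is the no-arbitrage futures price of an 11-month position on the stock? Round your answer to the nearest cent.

¥561.22

PV(dividends) I = 13.81·e^(−0.0428·1/12) + 13.81·e^(−0.0428·4/12) + 13.81·e^(−0.0428·7/12) + 13.81·e^(−0.0428·9/12)
I = 13.7608 + 13.6144 + 13.4695 + 13.3737 = 54.2184
F = (S − I)·e^(rT) = (593.85 − 54.2184) · e^(0.0428·11/12)
= 539.6316 · e^0.039233 = 539.6316 × 1.040013 = ¥561.22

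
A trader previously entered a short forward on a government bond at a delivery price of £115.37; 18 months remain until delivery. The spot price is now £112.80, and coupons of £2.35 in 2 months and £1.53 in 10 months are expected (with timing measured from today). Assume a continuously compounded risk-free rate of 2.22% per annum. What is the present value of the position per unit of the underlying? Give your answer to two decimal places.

PV(remaining coupons) I = 2.35·e^(−0.0222·2/12) + 1.53·e^(−0.0222·10/12) = 3.8433
Current forward F = (S − I)·e^(rT) = (112.80 − 3.8433)·e^(0.0222·18/12) = 108.9567 × 1.033861 = 112.6461
Value (long) = (F − K)·e^(−rT) = (112.6461 − 115.37) × 0.967248 = -2.6347
Short position value = −(long value) = £2.63

£2.63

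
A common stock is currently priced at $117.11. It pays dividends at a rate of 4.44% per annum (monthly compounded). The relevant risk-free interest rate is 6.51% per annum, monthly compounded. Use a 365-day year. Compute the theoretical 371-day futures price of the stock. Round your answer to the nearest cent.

F = S · (1+r/12)^(12T) / (1+q/12)^(12T)
= 117.11 × 1.068217 / 1.046077 = 117.11 × 1.021165
F = $119.59

$119.59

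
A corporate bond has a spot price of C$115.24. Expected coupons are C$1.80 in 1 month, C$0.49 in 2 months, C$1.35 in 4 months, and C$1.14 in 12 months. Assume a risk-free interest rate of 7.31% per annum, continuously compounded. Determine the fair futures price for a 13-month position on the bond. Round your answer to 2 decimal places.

C$119.70

PV(coupons) I = 1.80·e^(−0.0731·1/12) + 0.49·e^(−0.0731·2/12) + 1.35·e^(−0.0731·4/12) + 1.14·e^(−0.0731·12/12)
I = 1.7891 + 0.4841 + 1.3175 + 1.0596 = 4.6503
F = (S − I)·e^(rT) = (115.24 − 4.6503) · e^(0.0731·13/12)
= 110.5897 · e^0.079192 = 110.5897 × 1.082412 = C$119.70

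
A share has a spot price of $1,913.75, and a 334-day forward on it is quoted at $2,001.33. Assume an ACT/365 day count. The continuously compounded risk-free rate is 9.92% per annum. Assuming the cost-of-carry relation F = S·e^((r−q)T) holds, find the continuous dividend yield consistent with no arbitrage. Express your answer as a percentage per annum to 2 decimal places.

From F = S·e^((r−q)T): (r − q) = ln(F/S)/T
ln(2001.33/1913.75) = ln(1.045764) = 0.044748
(r − q) = 0.044748 / (334/365) = 0.048901
q = r − ln(F/S)/T = 0.0992 − 0.048901 = 0.050299
q = 5.03%

5.03%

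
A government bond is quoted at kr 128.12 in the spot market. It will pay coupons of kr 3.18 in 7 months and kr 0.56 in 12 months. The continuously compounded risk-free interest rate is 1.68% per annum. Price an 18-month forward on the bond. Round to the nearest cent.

PV(coupons) I = 3.18·e^(−0.0168·7/12) + 0.56·e^(−0.0168·12/12)
I = 3.1490 + 0.5507 = 3.6997
F = (S − I)·e^(rT) = (128.12 − 3.6997) · e^(0.0168·18/12)
= 124.4203 · e^0.025200 = 124.4203 × 1.025520 = kr 127.60

kr 127.60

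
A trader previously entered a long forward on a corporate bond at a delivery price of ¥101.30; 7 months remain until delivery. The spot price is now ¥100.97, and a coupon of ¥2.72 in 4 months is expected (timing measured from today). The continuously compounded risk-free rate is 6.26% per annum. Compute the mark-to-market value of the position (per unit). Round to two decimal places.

PV(remaining coupons) I = 2.72·e^(−0.0626·4/12) = 2.6638
Current forward F = (S − I)·e^(rT) = (100.97 − 2.6638)·e^(0.0626·7/12) = 98.3062 × 1.037192 = 101.9624
Value (long) = (F − K)·e^(−rT) = (101.9624 − 101.30) × 0.964142 = 0.6386
Value = ¥0.64

¥0.64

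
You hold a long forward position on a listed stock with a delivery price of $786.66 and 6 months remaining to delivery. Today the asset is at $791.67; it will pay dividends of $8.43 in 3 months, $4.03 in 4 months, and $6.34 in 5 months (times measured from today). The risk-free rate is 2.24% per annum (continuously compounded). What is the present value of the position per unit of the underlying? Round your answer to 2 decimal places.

-$4.89

PV(remaining dividends) I = 8.43·e^(−0.0224·3/12) + 4.03·e^(−0.0224·4/12) + 6.34·e^(−0.0224·5/12) = 18.6640
Current forward F = (S − I)·e^(rT) = (791.67 − 18.6640)·e^(0.0224·6/12) = 773.0060 × 1.011263 = 781.7124
Value (long) = (F − K)·e^(−rT) = (781.7124 − 786.66) × 0.988862 = -4.8925
Value = -$4.89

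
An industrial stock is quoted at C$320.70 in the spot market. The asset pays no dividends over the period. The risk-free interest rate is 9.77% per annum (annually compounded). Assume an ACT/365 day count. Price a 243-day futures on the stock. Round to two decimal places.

F = S · (1+r)^T
= 320.70 × 1.064026
F = C$341.23

C$341.23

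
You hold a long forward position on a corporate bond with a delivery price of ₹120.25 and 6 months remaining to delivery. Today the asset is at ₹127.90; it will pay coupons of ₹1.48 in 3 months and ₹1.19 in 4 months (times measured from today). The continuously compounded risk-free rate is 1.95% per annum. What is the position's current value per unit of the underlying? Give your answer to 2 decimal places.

PV(remaining coupons) I = 1.48·e^(−0.0195·3/12) + 1.19·e^(−0.0195·4/12) = 2.6551
Current forward F = (S − I)·e^(rT) = (127.90 − 2.6551)·e^(0.0195·6/12) = 125.2449 × 1.009798 = 126.4720
Value (long) = (F − K)·e^(−rT) = (126.4720 − 120.25) × 0.990297 = 6.1616
Value = ₹6.16

₹6.16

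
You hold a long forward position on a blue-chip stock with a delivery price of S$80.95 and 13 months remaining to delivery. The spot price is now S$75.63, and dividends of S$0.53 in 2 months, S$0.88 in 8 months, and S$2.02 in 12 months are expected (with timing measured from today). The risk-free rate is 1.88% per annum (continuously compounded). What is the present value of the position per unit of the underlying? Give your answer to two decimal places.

PV(remaining dividends) I = 0.53·e^(−0.0188·2/12) + 0.88·e^(−0.0188·8/12) + 2.02·e^(−0.0188·12/12) = 3.3798
Current forward F = (S − I)·e^(rT) = (75.63 − 3.3798)·e^(0.0188·13/12) = 72.2502 × 1.020575 = 73.7367
Value (long) = (F − K)·e^(−rT) = (73.7367 − 80.95) × 0.979839 = -7.0679
Value = -S$7.07

-S$7.07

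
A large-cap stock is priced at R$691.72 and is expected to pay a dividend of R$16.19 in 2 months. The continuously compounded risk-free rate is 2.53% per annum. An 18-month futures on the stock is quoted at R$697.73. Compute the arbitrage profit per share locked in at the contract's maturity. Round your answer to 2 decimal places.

PV(dividends) I = 16.19·e^(−0.0253·2/12) = 16.1219
Fair futures F* = (S − I)·e^(rT) = (691.72 − 16.1219)·e^0.037950 = 675.5981 × 1.038679 = 701.7296
Market R$697.73 < fair 701.7296: forward underpriced → reverse cash-and-carry (short the stock, invest proceeds at r, pay the dividends, go long the forward).
Profit at T = |F_mkt − F*| = |697.73 − 701.7296| = R$4.00 per share

R$4.00 per share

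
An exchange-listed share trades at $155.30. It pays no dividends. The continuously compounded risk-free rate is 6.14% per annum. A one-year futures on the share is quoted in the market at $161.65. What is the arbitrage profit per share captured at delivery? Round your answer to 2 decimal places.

$3.48 per share

Fair futures: F* = S·e^(carry·T), with carry = r = 0.0614
F* = 155.30 · e^(0.0614 × 12/12) = 155.30 · e^0.061400 = 155.30 × 1.063324 = $165.1342
Market $161.65 < fair $165.1342: forward underpriced → reverse cash-and-carry (short spot, go long the forward).
At maturity, profit = |F_mkt − F*| = |161.65 − 165.1342| = $3.48 per share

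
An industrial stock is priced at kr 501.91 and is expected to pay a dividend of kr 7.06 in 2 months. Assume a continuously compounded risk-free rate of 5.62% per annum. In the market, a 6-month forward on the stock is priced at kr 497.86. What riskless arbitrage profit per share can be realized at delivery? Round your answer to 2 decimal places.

kr 11.16 per share

PV(dividends) I = 7.06·e^(−0.0562·2/12) = 6.9942
Fair forward F* = (S − I)·e^(rT) = (501.91 − 6.9942)·e^0.028100 = 494.9158 × 1.028499 = 509.0204
Market kr 497.86 < fair 509.0204: forward underpriced → reverse cash-and-carry (short the stock, invest proceeds at r, pay the dividends, go long the forward).
Profit at T = |F_mkt − F*| = |497.86 − 509.0204| = kr 11.16 per share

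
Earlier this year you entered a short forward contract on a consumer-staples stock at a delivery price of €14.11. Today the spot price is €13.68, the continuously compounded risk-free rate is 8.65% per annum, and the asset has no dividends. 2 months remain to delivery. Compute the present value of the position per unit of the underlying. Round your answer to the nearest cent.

€0.23

Current fair forward for the remaining 2 months: F = S·e^(r·T), r = 0.0865
F = 13.68 · e^(0.0865 × 2/12) = 13.68 × 1.014521 = 13.8786
Value of long forward = (F − K)·e^(−rT) = (13.8786 − 14.11) · e^(−0.0865·2/12)
= -0.2314 × 0.985687 = -0.23
Short position value = −(long value) = €0.23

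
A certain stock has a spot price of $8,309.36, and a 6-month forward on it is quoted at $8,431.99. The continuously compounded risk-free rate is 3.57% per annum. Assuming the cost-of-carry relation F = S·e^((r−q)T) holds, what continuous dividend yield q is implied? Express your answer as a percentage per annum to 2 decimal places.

From F = S·e^((r−q)T): (r − q) = ln(F/S)/T
ln(8431.99/8309.36) = ln(1.014758) = 0.014650
(r − q) = 0.014650 / (6/12) = 0.029300
q = r − ln(F/S)/T = 0.0357 − 0.029300 = 0.006400
q = 0.64%

0.64%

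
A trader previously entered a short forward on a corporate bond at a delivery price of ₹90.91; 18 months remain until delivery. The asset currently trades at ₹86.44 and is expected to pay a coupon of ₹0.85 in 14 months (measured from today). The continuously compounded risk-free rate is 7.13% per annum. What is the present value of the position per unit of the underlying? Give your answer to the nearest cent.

PV(remaining coupons) I = 0.85·e^(−0.0713·14/12) = 0.7822
Current forward F = (S − I)·e^(rT) = (86.44 − 0.7822)·e^(0.0713·18/12) = 85.6578 × 1.112879 = 95.3268
Value (long) = (F − K)·e^(−rT) = (95.3268 − 90.91) × 0.898571 = 3.9688
Short position value = −(long value) = -₹3.97

-₹3.97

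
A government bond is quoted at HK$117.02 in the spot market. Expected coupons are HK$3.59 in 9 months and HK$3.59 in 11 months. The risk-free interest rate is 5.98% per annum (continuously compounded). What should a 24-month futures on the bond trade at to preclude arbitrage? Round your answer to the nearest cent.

PV(coupons) I = 3.59·e^(−0.0598·9/12) + 3.59·e^(−0.0598·11/12)
I = 3.4325 + 3.3985 = 6.8310
F = (S − I)·e^(rT) = (117.02 − 6.8310) · e^(0.0598·24/12)
= 110.1890 · e^0.119600 = 110.1890 × 1.127046 = HK$124.19

HK$124.19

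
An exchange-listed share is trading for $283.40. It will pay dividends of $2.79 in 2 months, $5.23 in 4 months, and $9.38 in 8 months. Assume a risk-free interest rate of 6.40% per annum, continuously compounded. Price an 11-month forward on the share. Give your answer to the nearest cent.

PV(dividends) I = 2.79·e^(−0.0640·2/12) + 5.23·e^(−0.0640·4/12) + 9.38·e^(−0.0640·8/12)
I = 2.7604 + 5.1196 + 8.9882 = 16.8682
F = (S − I)·e^(rT) = (283.40 − 16.8682) · e^(0.0640·11/12)
= 266.5318 · e^0.058667 = 266.5318 × 1.060422 = $282.64

$282.64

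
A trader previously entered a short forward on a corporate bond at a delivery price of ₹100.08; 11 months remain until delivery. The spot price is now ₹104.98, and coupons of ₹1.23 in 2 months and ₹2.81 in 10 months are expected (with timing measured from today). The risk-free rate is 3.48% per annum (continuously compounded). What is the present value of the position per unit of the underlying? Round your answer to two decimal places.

PV(remaining coupons) I = 1.23·e^(−0.0348·2/12) + 2.81·e^(−0.0348·10/12) = 3.9526
Current forward F = (S − I)·e^(rT) = (104.98 − 3.9526)·e^(0.0348·11/12) = 101.0274 × 1.032414 = 104.3021
Value (long) = (F − K)·e^(−rT) = (104.3021 − 100.08) × 0.968603 = 4.0895
Short position value = −(long value) = -₹4.09

-₹4.09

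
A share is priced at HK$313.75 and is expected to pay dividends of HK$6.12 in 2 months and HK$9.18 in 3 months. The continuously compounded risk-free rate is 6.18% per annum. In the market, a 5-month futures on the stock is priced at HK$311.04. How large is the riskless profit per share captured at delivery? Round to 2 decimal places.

PV(dividends) I = 6.12·e^(−0.0618·2/12) + 9.18·e^(−0.0618·3/12) = 15.0965
Fair futures F* = (S − I)·e^(rT) = (313.75 − 15.0965)·e^0.025750 = 298.6535 × 1.026084 = 306.4436
Market HK$311.04 > fair 306.4436: forward overpriced → cash-and-carry (borrow at r, buy the stock and collect the dividends, short the forward).
Profit at T = |F_mkt − F*| = |311.04 − 306.4436| = HK$4.60 per share

HK$4.60 per share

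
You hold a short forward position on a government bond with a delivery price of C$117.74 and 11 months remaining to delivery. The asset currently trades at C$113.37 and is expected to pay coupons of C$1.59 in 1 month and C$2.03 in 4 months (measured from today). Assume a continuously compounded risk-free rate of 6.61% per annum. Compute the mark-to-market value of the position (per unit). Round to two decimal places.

C$1.01

PV(remaining coupons) I = 1.59·e^(−0.0661·1/12) + 2.03·e^(−0.0661·4/12) = 3.5670
Current forward F = (S − I)·e^(rT) = (113.37 − 3.5670)·e^(0.0661·11/12) = 109.8030 × 1.062465 = 116.6618
Value (long) = (F − K)·e^(−rT) = (116.6618 − 117.74) × 0.941207 = -1.0148
Short position value = −(long value) = C$1.01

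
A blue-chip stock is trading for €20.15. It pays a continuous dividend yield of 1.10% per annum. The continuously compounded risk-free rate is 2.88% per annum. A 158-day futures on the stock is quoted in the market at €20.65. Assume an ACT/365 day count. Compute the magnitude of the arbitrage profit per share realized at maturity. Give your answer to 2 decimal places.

€0.34 per share

Fair futures: F* = S·e^(carry·T), with carry = (r − q) = 0.0288 − 0.0110 = 0.0178
F* = 20.15 · e^(0.0178 × 158/365) = 20.15 · e^0.007705 = 20.15 × 1.007735 = €20.3059
Market €20.65 > fair €20.3059: forward overpriced → cash-and-carry (buy spot, short the forward).
At maturity, profit = |F_mkt − F*| = |20.65 − 20.3059| = €0.34 per share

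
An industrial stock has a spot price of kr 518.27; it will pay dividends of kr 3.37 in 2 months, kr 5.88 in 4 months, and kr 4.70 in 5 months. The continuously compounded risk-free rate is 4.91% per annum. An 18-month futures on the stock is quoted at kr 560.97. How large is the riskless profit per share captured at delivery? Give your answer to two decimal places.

PV(dividends) I = 3.37·e^(−0.0491·2/12) + 5.88·e^(−0.0491·4/12) + 4.70·e^(−0.0491·5/12) = 13.7319
Fair futures F* = (S − I)·e^(rT) = (518.27 − 13.7319)·e^0.073650 = 504.5381 × 1.076430 = 543.0999
Market kr 560.97 > fair 543.0999: forward overpriced → cash-and-carry (borrow at r, buy the stock and collect the dividends, short the forward).
Profit at T = |F_mkt − F*| = |560.97 − 543.0999| = kr 17.87 per share

kr 17.87 per share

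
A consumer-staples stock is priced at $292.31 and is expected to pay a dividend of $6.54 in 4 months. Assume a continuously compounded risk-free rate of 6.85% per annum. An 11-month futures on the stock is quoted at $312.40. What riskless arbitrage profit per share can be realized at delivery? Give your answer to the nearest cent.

$7.95 per share

PV(dividends) I = 6.54·e^(−0.0685·4/12) = 6.3924
Fair futures F* = (S − I)·e^(rT) = (292.31 − 6.3924)·e^0.062792 = 285.9176 × 1.064805 = 304.4465
Market $312.40 > fair 304.4465: forward overpriced → cash-and-carry (borrow at r, buy the stock and collect the dividends, short the forward).
Profit at T = |F_mkt − F*| = |312.40 − 304.4465| = $7.95 per share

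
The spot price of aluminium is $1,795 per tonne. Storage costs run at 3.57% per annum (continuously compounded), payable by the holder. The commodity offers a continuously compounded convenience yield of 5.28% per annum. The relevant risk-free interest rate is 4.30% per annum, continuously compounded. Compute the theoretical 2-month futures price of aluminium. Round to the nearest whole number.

$1,803 per tonne

Net carry = r + u − y = 0.0430 + 0.0357 − 0.0528 = 0.0259
F = S·e^((r+u−y)T) = 1795 · e^(0.0259 × 2/12) = 1795 · e^0.004317
= 1795 × 1.004326 = $1,803 per tonne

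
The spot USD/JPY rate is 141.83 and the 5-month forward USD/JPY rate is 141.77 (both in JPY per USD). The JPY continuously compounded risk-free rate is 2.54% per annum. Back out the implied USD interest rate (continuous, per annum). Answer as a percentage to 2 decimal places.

2.64%

F = S·e^((r_JPY − r_USD)T) ⇒ r_USD = r_JPY − ln(F/S)/T
ln(141.77/141.83) = -0.000423; /(5/12) = -0.001015
r_USD = 0.0254 + 0.001015 = 0.026415
r_USD = 2.64%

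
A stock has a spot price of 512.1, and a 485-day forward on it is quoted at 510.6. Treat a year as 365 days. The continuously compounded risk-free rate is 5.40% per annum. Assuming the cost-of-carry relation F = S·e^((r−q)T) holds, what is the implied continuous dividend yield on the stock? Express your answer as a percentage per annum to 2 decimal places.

From F = S·e^((r−q)T): (r − q) = ln(F/S)/T
ln(510.6/512.1) = ln(0.997071) = -0.002933
(r − q) = -0.002933 / (485/365) = -0.002207
q = r − ln(F/S)/T = 0.0540 + 0.002207 = 0.056207
q = 5.62%

5.62%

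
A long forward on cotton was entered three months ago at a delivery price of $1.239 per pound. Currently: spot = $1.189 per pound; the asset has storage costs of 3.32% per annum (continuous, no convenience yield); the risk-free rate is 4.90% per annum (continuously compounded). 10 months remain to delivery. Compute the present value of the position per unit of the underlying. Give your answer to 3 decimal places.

$0.033 per pound

Current fair forward for the remaining 10 months: F = S·e^((r + u)·T), (r + u) = 0.0490 + 0.0332 = 0.0822
F = 1.189 · e^(0.0822 × 10/12) = 1.189 × 1.070901 = 1.2733
Value of long forward = (F − K)·e^(−rT) = (1.2733 − 1.239) · e^(−0.0490·10/12)
= 0.0343 × 0.959989 = 0.033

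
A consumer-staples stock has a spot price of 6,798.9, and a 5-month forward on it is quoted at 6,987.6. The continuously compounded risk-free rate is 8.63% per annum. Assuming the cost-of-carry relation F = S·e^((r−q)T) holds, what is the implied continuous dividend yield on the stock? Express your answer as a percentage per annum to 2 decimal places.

2.06%

From F = S·e^((r−q)T): (r − q) = ln(F/S)/T
ln(6987.6/6798.9) = ln(1.027754) = 0.027376
(r − q) = 0.027376 / (5/12) = 0.065702
q = r − ln(F/S)/T = 0.0863 − 0.065702 = 0.020598
q = 2.06%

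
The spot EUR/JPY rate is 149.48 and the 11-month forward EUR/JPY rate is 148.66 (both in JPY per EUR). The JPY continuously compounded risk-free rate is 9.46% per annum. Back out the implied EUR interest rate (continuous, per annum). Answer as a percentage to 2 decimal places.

F = S·e^((r_JPY − r_EUR)T) ⇒ r_EUR = r_JPY − ln(F/S)/T
ln(148.66/149.48) = -0.005501; /(11/12) = -0.006001
r_EUR = 0.0946 + 0.006001 = 0.100601
r_EUR = 10.06%

10.06%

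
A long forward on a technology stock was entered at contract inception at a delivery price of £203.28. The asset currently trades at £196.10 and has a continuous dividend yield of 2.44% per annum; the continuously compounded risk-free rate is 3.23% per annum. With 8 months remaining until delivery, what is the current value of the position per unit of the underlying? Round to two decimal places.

-£6.01

Current fair forward for the remaining 8 months: F = S·e^((r − q)·T), (r − q) = 0.0323 − 0.0244 = 0.0079
F = 196.10 · e^(0.0079 × 8/12) = 196.10 × 1.005281 = 197.1356
Value of long forward = (F − K)·e^(−rT) = (197.1356 − 203.28) · e^(−0.0323·8/12)
= -6.1444 × 0.978697 = -6.01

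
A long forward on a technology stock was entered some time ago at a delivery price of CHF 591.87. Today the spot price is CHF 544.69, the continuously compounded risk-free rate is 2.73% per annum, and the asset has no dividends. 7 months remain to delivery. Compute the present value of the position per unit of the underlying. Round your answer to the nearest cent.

Current fair forward for the remaining 7 months: F = S·e^(r·T), r = 0.0273
F = 544.69 · e^(0.0273 × 7/12) = 544.69 × 1.016052 = 553.4334
Value of long forward = (F − K)·e^(−rT) = (553.4334 − 591.87) · e^(−0.0273·7/12)
= -38.4366 × 0.984201 = -37.83

-CHF 37.83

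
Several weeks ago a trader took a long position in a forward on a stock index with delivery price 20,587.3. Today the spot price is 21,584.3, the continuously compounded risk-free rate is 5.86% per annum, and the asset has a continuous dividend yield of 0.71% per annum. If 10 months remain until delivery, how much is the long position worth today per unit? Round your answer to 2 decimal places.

1850.86

Current fair forward for the remaining 10 months: F = S·e^((r − q)·T), (r − q) = 0.0586 − 0.0071 = 0.0515
F = 21584.3 · e^(0.0515 × 10/12) = 21584.3 × 1.04385090 = 22530.7910
Value of long forward = (F − K)·e^(−rT) = (22530.7910 − 20587.3) · e^(−0.0586·10/12)
= 1943.4910 × 0.95233984 = 1850.86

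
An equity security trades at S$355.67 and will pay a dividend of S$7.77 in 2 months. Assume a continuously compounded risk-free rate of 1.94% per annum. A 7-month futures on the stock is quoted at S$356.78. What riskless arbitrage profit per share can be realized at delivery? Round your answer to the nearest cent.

S$4.90 per share

PV(dividends) I = 7.77·e^(−0.0194·2/12) = 7.7449
Fair futures F* = (S − I)·e^(rT) = (355.67 − 7.7449)·e^0.011317 = 347.9251 × 1.011381 = 351.8848
Market S$356.78 > fair 351.8848: forward overpriced → cash-and-carry (borrow at r, buy the stock and collect the dividends, short the forward).
Profit at T = |F_mkt − F*| = |356.78 − 351.8848| = S$4.90 per share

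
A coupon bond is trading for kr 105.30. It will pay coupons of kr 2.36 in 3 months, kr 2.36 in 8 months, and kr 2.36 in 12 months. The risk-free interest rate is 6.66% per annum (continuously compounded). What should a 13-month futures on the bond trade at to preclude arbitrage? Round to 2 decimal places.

kr 105.88

PV(coupons) I = 2.36·e^(−0.0666·3/12) + 2.36·e^(−0.0666·8/12) + 2.36·e^(−0.0666·12/12)
I = 2.3210 + 2.2575 + 2.2079 = 6.7864
F = (S − I)·e^(rT) = (105.30 − 6.7864) · e^(0.0666·13/12)
= 98.5136 · e^0.072150 = 98.5136 × 1.074817 = kr 105.88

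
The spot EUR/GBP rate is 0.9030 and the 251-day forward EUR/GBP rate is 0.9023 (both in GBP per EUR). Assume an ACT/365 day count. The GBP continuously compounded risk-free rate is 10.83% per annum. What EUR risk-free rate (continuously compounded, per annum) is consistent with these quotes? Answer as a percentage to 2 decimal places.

F = S·e^((r_GBP − r_EUR)T) ⇒ r_EUR = r_GBP − ln(F/S)/T
ln(0.9023/0.9030) = -0.000775; /(251/365) = -0.001127
r_EUR = 0.1083 + 0.001127 = 0.109427
r_EUR = 10.94%

10.94%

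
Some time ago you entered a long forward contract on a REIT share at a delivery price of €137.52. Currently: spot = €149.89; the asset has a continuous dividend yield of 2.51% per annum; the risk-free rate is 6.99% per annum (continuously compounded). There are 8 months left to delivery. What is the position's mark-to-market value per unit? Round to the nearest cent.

Current fair forward for the remaining 8 months: F = S·e^((r − q)·T), (r − q) = 0.0699 − 0.0251 = 0.0448
F = 149.89 · e^(0.0448 × 8/12) = 149.89 × 1.030317 = 154.4342
Value of long forward = (F − K)·e^(−rT) = (154.4342 − 137.52) · e^(−0.0699·8/12)
= 16.9142 × 0.954469 = 16.14

€16.14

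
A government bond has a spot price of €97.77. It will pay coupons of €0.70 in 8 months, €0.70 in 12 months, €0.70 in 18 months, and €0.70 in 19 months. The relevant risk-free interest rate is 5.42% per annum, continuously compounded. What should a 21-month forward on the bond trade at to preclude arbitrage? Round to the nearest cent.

PV(coupons) I = 0.70·e^(−0.0542·8/12) + 0.70·e^(−0.0542·12/12) + 0.70·e^(−0.0542·18/12) + 0.70·e^(−0.0542·19/12)
I = 0.6752 + 0.6631 + 0.6453 + 0.6424 = 2.6260
F = (S − I)·e^(rT) = (97.77 − 2.6260) · e^(0.0542·21/12)
= 95.1440 · e^0.094850 = 95.1440 × 1.099494 = €104.61

€104.61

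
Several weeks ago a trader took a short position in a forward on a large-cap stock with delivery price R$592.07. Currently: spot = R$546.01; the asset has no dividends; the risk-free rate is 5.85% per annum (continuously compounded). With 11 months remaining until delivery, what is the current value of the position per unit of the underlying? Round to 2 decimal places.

R$15.15

Current fair forward for the remaining 11 months: F = S·e^(r·T), r = 0.0585
F = 546.01 · e^(0.0585 × 11/12) = 546.01 × 1.055089 = 576.0891
Value of long forward = (F − K)·e^(−rT) = (576.0891 − 592.07) · e^(−0.0585·11/12)
= -15.9809 × 0.947787 = -15.15
Short position value = −(long value) = R$15.15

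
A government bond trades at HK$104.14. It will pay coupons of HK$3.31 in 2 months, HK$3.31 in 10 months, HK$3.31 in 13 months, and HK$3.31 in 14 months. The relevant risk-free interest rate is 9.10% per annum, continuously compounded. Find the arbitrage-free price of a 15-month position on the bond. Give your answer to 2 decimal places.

PV(coupons) I = 3.31·e^(−0.0910·2/12) + 3.31·e^(−0.0910·10/12) + 3.31·e^(−0.0910·13/12) + 3.31·e^(−0.0910·14/12)
I = 3.2602 + 3.0683 + 2.9993 + 2.9766 = 12.3044
F = (S − I)·e^(rT) = (104.14 − 12.3044) · e^(0.0910·15/12)
= 91.8356 · e^0.113750 = 91.8356 × 1.120472 = HK$102.90

HK$102.90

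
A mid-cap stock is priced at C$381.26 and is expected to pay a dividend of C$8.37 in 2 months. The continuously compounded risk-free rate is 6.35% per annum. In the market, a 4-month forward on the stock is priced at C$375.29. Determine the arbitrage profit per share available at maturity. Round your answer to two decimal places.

PV(dividends) I = 8.37·e^(−0.0635·2/12) = 8.2819
Fair forward F* = (S − I)·e^(rT) = (381.26 − 8.2819)·e^0.021167 = 372.9781 × 1.021393 = 380.9572
Market C$375.29 < fair 380.9572: forward underpriced → reverse cash-and-carry (short the stock, invest proceeds at r, pay the dividends, go long the forward).
Profit at T = |F_mkt − F*| = |375.29 − 380.9572| = C$5.67 per share

C$5.67 per share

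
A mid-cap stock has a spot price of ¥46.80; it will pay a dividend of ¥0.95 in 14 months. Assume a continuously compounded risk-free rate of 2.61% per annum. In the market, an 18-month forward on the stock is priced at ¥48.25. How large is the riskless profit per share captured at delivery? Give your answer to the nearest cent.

PV(dividends) I = 0.95·e^(−0.0261·14/12) = 0.9215
Fair forward F* = (S − I)·e^(rT) = (46.80 − 0.9215)·e^0.039150 = 45.8785 × 1.039926 = 47.7102
Market ¥48.25 > fair 47.7102: forward overpriced → cash-and-carry (borrow at r, buy the stock and collect the dividends, short the forward).
Profit at T = |F_mkt − F*| = |48.25 − 47.7102| = ¥0.54 per share

¥0.54 per share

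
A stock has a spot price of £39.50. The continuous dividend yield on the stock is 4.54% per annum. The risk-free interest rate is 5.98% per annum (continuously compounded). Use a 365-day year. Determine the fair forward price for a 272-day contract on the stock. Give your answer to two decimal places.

£39.93

F = S·e^((r − q)T) = 39.50 · e^((0.0598 − 0.0454) × 272/365)
= 39.50 · e^0.010731 = 39.50 × 1.010789
F = £39.93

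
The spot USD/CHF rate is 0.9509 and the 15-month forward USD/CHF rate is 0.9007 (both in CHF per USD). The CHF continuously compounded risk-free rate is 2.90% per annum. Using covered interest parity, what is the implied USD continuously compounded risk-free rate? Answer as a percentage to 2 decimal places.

7.24%

F = S·e^((r_CHF − r_USD)T) ⇒ r_USD = r_CHF − ln(F/S)/T
ln(0.9007/0.9509) = -0.054237; /(15/12) = -0.043390
r_USD = 0.0290 + 0.043390 = 0.072390
r_USD = 7.24%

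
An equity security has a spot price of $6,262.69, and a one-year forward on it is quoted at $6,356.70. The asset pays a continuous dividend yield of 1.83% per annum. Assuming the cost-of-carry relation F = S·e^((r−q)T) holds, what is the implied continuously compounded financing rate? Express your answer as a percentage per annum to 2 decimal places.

3.32%

From F = S·e^((r−q)T): (r − q) = ln(F/S)/T
ln(6356.70/6262.69) = ln(1.015011) = 0.014899
(r − q) = 0.014899 / (12/12) = 0.014899
r = ln(F/S)/T + q = 0.014899 + 0.0183 = 0.033199
r = 3.32%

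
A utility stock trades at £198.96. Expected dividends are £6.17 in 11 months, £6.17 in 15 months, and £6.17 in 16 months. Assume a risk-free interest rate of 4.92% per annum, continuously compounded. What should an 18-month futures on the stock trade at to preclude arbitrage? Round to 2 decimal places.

£195.38

PV(dividends) I = 6.17·e^(−0.0492·11/12) + 6.17·e^(−0.0492·15/12) + 6.17·e^(−0.0492·16/12)
I = 5.8979 + 5.8020 + 5.7782 = 17.4781
F = (S − I)·e^(rT) = (198.96 − 17.4781) · e^(0.0492·18/12)
= 181.4819 · e^0.073800 = 181.4819 × 1.076591 = £195.38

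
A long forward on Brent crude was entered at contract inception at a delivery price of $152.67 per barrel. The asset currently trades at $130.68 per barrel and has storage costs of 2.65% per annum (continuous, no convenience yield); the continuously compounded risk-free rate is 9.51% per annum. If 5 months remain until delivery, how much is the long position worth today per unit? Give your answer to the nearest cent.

-$14.61 per barrel

Current fair forward for the remaining 5 months: F = S·e^((r + u)·T), (r + u) = 0.0951 + 0.0265 = 0.1216
F = 130.68 · e^(0.1216 × 5/12) = 130.68 × 1.051972 = 137.4717
Value of long forward = (F − K)·e^(−rT) = (137.4717 − 152.67) · e^(−0.0951·5/12)
= -15.1983 × 0.961150 = -14.61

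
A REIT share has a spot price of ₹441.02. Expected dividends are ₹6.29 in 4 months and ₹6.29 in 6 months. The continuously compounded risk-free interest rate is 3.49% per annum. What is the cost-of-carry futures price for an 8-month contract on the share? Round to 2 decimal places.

PV(dividends) I = 6.29·e^(−0.0349·4/12) + 6.29·e^(−0.0349·6/12)
I = 6.2173 + 6.1812 = 12.3985
F = (S − I)·e^(rT) = (441.02 − 12.3985) · e^(0.0349·8/12)
= 428.6215 · e^0.023267 = 428.6215 × 1.023540 = ₹438.71

₹438.71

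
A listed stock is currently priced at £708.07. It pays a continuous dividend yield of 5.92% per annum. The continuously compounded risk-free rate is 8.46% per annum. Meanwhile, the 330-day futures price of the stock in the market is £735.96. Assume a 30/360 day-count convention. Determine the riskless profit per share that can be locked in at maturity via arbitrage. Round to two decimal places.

£11.21 per share

Fair futures: F* = S·e^(carry·T), with carry = (r − q) = 0.0846 − 0.0592 = 0.0254
F* = 708.07 · e^(0.0254 × 330/360) = 708.07 · e^0.023283 = 708.07 × 1.023556 = £724.7493
Market £735.96 > fair £724.7493: forward overpriced → cash-and-carry (buy spot, short the forward).
At maturity, profit = |F_mkt − F*| = |735.96 − 724.7493| = £11.21 per share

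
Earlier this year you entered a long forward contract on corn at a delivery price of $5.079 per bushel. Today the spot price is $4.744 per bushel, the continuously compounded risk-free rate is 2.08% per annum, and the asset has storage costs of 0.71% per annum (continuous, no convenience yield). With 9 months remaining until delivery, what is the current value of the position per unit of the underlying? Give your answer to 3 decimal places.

Current fair forward for the remaining 9 months: F = S·e^((r + u)·T), (r + u) = 0.0208 + 0.0071 = 0.0279
F = 4.744 · e^(0.0279 × 9/12) = 4.744 × 1.021145 = 4.8443
Value of long forward = (F − K)·e^(−rT) = (4.8443 − 5.079) · e^(−0.0208·9/12)
= -0.2347 × 0.984521 = -0.231

-$0.231 per bushel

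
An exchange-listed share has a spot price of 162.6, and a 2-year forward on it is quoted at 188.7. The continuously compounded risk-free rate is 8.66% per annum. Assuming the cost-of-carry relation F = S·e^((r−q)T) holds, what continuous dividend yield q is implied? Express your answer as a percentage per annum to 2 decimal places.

1.22%

From F = S·e^((r−q)T): (r − q) = ln(F/S)/T
ln(188.7/162.6) = ln(1.160517) = 0.148866
(r − q) = 0.148866 / (2) = 0.074433
q = r − ln(F/S)/T = 0.0866 − 0.074433 = 0.012167
q = 1.22%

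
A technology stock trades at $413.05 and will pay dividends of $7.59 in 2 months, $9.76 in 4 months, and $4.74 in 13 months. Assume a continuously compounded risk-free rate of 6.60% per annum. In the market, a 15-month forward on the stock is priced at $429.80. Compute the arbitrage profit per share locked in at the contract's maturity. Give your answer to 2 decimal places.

$4.54 per share

PV(dividends) I = 7.59·e^(−0.0660·2/12) + 9.76·e^(−0.0660·4/12) + 4.74·e^(−0.0660·13/12) = 21.4675
Fair forward F* = (S − I)·e^(rT) = (413.05 − 21.4675)·e^0.082500 = 391.5825 × 1.085999 = 425.2582
Market $429.80 > fair 425.2582: forward overpriced → cash-and-carry (borrow at r, buy the stock and collect the dividends, short the forward).
Profit at T = |F_mkt − F*| = |429.80 − 425.2582| = $4.54 per share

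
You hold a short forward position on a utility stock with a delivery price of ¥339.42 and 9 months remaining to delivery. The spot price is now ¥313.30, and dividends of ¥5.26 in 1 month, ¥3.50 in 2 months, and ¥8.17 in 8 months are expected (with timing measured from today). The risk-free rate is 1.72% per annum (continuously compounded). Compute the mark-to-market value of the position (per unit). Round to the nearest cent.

¥38.59

PV(remaining dividends) I = 5.26·e^(−0.0172·1/12) + 3.50·e^(−0.0172·2/12) + 8.17·e^(−0.0172·8/12) = 16.8193
Current forward F = (S − I)·e^(rT) = (313.30 − 16.8193)·e^(0.0172·9/12) = 296.4807 × 1.012984 = 300.3302
Value (long) = (F − K)·e^(−rT) = (300.3302 − 339.42) × 0.987183 = -38.5888
Short position value = −(long value) = ¥38.59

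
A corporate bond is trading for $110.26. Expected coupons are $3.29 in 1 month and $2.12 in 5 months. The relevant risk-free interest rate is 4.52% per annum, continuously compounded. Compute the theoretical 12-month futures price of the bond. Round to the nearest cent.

$109.75

PV(coupons) I = 3.29·e^(−0.0452·1/12) + 2.12·e^(−0.0452·5/12)
I = 3.2776 + 2.0804 = 5.3580
F = (S − I)·e^(rT) = (110.26 − 5.3580) · e^(0.0452·12/12)
= 104.9020 · e^0.045200 = 104.9020 × 1.046237 = $109.75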